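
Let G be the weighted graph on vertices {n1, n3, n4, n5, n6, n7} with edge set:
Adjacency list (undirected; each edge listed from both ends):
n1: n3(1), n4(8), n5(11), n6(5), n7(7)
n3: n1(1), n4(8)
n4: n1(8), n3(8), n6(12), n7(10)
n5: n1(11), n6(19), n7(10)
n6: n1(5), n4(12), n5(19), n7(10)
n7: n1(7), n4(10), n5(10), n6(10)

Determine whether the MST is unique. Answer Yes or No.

Sort edges by weight, then run Kruskal:
n1–n3 (1): add. Components now {n5} {n4} {n6} {n1,n3} {n7}
n1–n6 (5): add. Components now {n5} {n4} {n1,n3,n6} {n7}
n1–n7 (7): add. Components now {n5} {n4} {n1,n3,n6,n7}
n1–n4 (8): add. Components now {n5} {n1,n3,n4,n6,n7}
n3–n4 (8): skip — n4 and n3 already connected.
n4–n7 (10): skip — n4 and n7 already connected.
n5–n7 (10): add. Components now {n1,n3,n4,n5,n6,n7}
Non-tree edge n3–n4 has weight 8, equal to the heaviest edge on its tree cycle — swapping gives another MST of the same weight. Not unique.

No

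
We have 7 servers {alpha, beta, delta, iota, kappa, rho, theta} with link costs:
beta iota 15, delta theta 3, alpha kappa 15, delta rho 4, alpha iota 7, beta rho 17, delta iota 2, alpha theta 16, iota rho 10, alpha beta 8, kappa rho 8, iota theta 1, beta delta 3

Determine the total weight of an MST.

Sort edges by weight, then run Kruskal:
iota theta (1): add. Components now {delta} {rho} {beta} {iota,theta} {kappa} {alpha}
delta iota (2): add. Components now {delta,iota,theta} {rho} {beta} {kappa} {alpha}
beta delta (3): add. Components now {beta,delta,iota,theta} {rho} {kappa} {alpha}
delta theta (3): skip — delta and theta already connected.
delta rho (4): add. Components now {beta,delta,iota,rho,theta} {kappa} {alpha}
alpha iota (7): add. Components now {alpha,beta,delta,iota,rho,theta} {kappa}
alpha beta (8): skip — beta and alpha already connected.
kappa rho (8): add. Components now {alpha,beta,delta,iota,kappa,rho,theta}
MST edges: iota theta, delta iota, beta delta, delta rho, alpha iota, kappa rho; total weight 1+2+3+4+7+8 = 25.

25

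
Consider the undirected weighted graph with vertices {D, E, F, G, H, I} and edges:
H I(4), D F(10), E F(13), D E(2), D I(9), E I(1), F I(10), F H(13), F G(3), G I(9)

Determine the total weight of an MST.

19

Grow the tree from G using Prim:
Step 1: cheapest edge leaving the tree is F G (3); add F.
Step 2: cheapest edge leaving the tree is G I (9); add I.
Step 3: cheapest edge leaving the tree is E I (1); add E.
Step 4: cheapest edge leaving the tree is D E (2); add D.
Step 5: cheapest edge leaving the tree is H I (4); add H.
MST edges: F G, G I, E I, D E, H I; total weight 3+9+1+2+4 = 19.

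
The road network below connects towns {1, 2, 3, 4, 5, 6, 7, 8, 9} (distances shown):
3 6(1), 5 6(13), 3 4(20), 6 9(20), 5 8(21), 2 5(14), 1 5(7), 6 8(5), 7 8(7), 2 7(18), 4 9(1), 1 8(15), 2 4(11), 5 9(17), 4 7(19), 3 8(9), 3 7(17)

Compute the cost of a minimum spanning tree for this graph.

59

Sort edges by weight, then run Kruskal:
3 6 (1): add — endpoints in different components.
4 9 (1): add — endpoints in different components.
6 8 (5): add — endpoints in different components.
1 5 (7): add — endpoints in different components.
7 8 (7): add — endpoints in different components.
3 8 (9): skip — 3 and 8 already connected.
2 4 (11): add — endpoints in different components.
5 6 (13): add — endpoints in different components.
2 5 (14): add — endpoints in different components.
MST edges: 3 6, 4 9, 6 8, 1 5, 7 8, 2 4, 5 6, 2 5; total weight 1+1+5+7+7+11+13+14 = 59.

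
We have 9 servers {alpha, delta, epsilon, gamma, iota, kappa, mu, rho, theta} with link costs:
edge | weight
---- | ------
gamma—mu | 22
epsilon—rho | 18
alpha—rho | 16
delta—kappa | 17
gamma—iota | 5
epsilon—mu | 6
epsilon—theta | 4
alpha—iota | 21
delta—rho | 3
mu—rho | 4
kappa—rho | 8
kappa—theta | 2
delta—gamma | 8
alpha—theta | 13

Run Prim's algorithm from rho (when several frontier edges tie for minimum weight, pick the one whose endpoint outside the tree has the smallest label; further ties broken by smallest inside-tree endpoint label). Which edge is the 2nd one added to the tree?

mu-rho

Prim, starting at rho.
Step 1: frontier [delta—rho 3, mu—rho 4, kappa—rho 8, alpha—rho 16, epsilon—rho 18] → take delta—rho (3); add delta.
Step 2: frontier [delta—gamma 8, delta—kappa 17, mu—rho 4, kappa—rho 8, alpha—rho 16, epsilon—rho 18] → take mu—rho (4); add mu.
Step 3: frontier [delta—gamma 8, delta—kappa 17, epsilon—mu 6, gamma—mu 22, kappa—rho 8, alpha—rho 16, epsilon—rho 18] → take epsilon—mu (6); add epsilon.
Step 4: frontier [delta—gamma 8, delta—kappa 17, epsilon—theta 4, gamma—mu 22, kappa—rho 8, alpha—rho 16] → take epsilon—theta (4); add theta.
Step 5: frontier [delta—gamma 8, delta—kappa 17, gamma—mu 22, kappa—rho 8, alpha—rho 16, kappa—theta 2, alpha—theta 13] → take kappa—theta (2); add kappa.
Step 6: frontier [delta—gamma 8, gamma—mu 22, alpha—rho 16, alpha—theta 13] → take delta—gamma (8); add gamma.
Step 7: frontier [gamma—iota 5, alpha—rho 16, alpha—theta 13] → take gamma—iota (5); add iota.
Step 8: frontier [alpha—iota 21, alpha—rho 16, alpha—theta 13] → take alpha—theta (13); add alpha.
The 2nd edge added is mu—rho.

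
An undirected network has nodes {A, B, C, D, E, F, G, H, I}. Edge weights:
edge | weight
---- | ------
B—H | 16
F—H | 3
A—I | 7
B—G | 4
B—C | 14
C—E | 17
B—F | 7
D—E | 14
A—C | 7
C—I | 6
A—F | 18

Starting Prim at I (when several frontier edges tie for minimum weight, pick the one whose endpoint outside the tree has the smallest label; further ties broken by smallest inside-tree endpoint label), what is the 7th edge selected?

C-E

Prim's algorithm from I:
Step 1: cheapest edge leaving the tree is C—I (6); add C.
Step 2: cheapest edge leaving the tree is A—C (7); add A.
Step 3: cheapest edge leaving the tree is B—C (14); add B.
Step 4: cheapest edge leaving the tree is B—G (4); add G.
Step 5: cheapest edge leaving the tree is B—F (7); add F.
Step 6: cheapest edge leaving the tree is F—H (3); add H.
Step 7: cheapest edge leaving the tree is C—E (17); add E.
Step 8: cheapest edge leaving the tree is D—E (14); add D.
The 7th edge added is C—E.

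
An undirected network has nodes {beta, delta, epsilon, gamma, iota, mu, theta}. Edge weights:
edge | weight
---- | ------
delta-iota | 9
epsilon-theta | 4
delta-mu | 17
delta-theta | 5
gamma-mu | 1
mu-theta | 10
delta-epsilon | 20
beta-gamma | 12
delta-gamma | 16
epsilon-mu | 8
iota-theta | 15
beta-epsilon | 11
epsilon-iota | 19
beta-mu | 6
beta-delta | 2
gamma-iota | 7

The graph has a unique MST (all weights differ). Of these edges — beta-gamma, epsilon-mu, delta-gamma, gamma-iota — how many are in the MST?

Kruskal: consider edges lightest-first.
gamma-mu (1): add. Components now {beta} {iota} {epsilon} {gamma,mu} {theta} {delta}
beta-delta (2): add. Components now {beta,delta} {iota} {epsilon} {gamma,mu} {theta}
epsilon-theta (4): add. Components now {beta,delta} {iota} {epsilon,theta} {gamma,mu}
delta-theta (5): add. Components now {beta,delta,epsilon,theta} {iota} {gamma,mu}
beta-mu (6): add. Components now {beta,delta,epsilon,gamma,mu,theta} {iota}
gamma-iota (7): add. Components now {beta,delta,epsilon,gamma,iota,mu,theta}
MST edge set: {gamma-mu, beta-delta, epsilon-theta, delta-theta, beta-mu, gamma-iota}.
Of the listed edges, {gamma-iota} are in the MST → 1.

1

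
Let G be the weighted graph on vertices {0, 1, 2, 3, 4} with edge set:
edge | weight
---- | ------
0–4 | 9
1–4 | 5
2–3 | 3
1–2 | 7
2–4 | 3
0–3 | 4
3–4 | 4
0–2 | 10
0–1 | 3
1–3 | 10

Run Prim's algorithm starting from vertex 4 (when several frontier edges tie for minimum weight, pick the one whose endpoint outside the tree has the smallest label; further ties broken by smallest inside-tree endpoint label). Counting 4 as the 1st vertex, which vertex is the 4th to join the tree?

Prim, starting at 4.
Step 1: cheapest edge leaving the tree is 2–4 (3); add 2.
Step 2: cheapest edge leaving the tree is 2–3 (3); add 3.
Step 3: cheapest edge leaving the tree is 0–3 (4); add 0.
Step 4: cheapest edge leaving the tree is 0–1 (3); add 1.
Vertex order: 4, 2, 3, 0, 1. The 4th vertex is 0.

0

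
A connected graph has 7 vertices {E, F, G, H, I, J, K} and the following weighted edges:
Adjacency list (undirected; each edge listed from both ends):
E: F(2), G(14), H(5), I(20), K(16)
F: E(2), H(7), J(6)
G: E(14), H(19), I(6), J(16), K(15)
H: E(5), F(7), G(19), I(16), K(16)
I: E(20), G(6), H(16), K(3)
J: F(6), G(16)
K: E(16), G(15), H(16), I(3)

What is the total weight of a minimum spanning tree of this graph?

36

Sort edges by weight, then run Kruskal:
E—F (2): add. Components now {E,F} {G} {H} {I} {J} {K}
I—K (3): add. Components now {E,F} {G} {H} {I,K} {J}
E—H (5): add. Components now {E,F,H} {G} {I,K} {J}
F—J (6): add. Components now {E,F,H,J} {G} {I,K}
G—I (6): add. Components now {E,F,H,J} {G,I,K}
F—H (7): skip — F and H already connected.
E—G (14): add. Components now {E,F,G,H,I,J,K}
MST edges: E—F, I—K, E—H, F—J, G—I, E—G; total weight 2+3+5+6+6+14 = 36.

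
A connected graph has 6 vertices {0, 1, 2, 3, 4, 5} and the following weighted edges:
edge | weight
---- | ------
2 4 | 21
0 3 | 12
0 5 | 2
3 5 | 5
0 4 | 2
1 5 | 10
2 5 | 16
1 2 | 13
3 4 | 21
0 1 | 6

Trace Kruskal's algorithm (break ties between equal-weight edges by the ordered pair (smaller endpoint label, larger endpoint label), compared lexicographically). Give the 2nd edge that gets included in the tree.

Kruskal's algorithm — process edges by increasing weight (ties by edge label):
0 4 (2): add. Components now {0,4} {1} {2} {3} {5}
0 5 (2): add. Components now {0,4,5} {1} {2} {3}
3 5 (5): add. Components now {0,3,4,5} {1} {2}
0 1 (6): add. Components now {0,1,3,4,5} {2}
1 5 (10): skip — 1 and 5 already connected.
0 3 (12): skip — 0 and 3 already connected.
1 2 (13): add. Components now {0,1,2,3,4,5}
The 2nd edge added is 0 5.

0-5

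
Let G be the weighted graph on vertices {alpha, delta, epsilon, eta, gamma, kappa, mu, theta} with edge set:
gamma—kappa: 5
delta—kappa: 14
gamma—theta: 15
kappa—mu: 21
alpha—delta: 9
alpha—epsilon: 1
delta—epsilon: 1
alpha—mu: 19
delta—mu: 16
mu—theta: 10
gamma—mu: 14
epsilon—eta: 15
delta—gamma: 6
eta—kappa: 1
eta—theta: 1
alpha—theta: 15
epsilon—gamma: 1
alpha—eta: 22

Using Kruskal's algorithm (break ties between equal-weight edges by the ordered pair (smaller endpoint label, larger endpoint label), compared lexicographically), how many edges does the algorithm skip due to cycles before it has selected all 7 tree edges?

Sort edges by weight, then run Kruskal:
alpha—epsilon (1): add — endpoints in different components.
delta—epsilon (1): add — endpoints in different components.
epsilon—gamma (1): add — endpoints in different components.
eta—kappa (1): add — endpoints in different components.
eta—theta (1): add — endpoints in different components.
gamma—kappa (5): add — endpoints in different components.
delta—gamma (6): skip — delta and gamma already connected.
alpha—delta (9): skip — delta and alpha already connected.
mu—theta (10): add — endpoints in different components.
Edges rejected before the tree was complete: 2.

2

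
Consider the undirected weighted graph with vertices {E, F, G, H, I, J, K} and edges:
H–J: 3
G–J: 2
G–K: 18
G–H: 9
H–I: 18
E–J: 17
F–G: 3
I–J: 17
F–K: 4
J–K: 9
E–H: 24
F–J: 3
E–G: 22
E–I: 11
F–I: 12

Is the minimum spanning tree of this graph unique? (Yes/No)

Kruskal: consider edges lightest-first.
G–J (2): add — endpoints in different components.
F–G (3): add — endpoints in different components.
F–J (3): skip — F and J already connected.
H–J (3): add — endpoints in different components.
F–K (4): add — endpoints in different components.
G–H (9): skip — G and H already connected.
J–K (9): skip — J and K already connected.
E–I (11): add — endpoints in different components.
F–I (12): add — endpoints in different components.
Non-tree edge F–J has weight 3, equal to the heaviest edge on its tree cycle — swapping gives another MST of the same weight. Not unique.

No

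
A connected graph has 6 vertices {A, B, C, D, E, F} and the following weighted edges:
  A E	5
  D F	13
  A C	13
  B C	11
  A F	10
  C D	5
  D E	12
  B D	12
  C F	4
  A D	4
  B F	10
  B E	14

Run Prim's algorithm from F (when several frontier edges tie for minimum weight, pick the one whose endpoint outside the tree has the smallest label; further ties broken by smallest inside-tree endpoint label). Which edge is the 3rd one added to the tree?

A-D

Prim's algorithm from F:
Step 1: cheapest edge leaving the tree is C F (4); add C.
Step 2: cheapest edge leaving the tree is C D (5); add D.
Step 3: cheapest edge leaving the tree is A D (4); add A.
Step 4: cheapest edge leaving the tree is A E (5); add E.
Step 5: cheapest edge leaving the tree is B F (10); add B.
The 3rd edge added is A D.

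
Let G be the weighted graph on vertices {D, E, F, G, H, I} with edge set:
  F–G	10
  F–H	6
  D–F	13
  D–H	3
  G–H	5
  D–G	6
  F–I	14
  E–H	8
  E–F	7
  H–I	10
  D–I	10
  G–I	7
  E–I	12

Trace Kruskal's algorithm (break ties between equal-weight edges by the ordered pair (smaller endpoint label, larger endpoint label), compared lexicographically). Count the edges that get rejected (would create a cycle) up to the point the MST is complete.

Kruskal: consider edges lightest-first.
D–H (3): add — endpoints in different components.
G–H (5): add — endpoints in different components.
D–G (6): skip — D and G already connected.
F–H (6): add — endpoints in different components.
E–F (7): add — endpoints in different components.
G–I (7): add — endpoints in different components.
Edges rejected before the tree was complete: 1.

1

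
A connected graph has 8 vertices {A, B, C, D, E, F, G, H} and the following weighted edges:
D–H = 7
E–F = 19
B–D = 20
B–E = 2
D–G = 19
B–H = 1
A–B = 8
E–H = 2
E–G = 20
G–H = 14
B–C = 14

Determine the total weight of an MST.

Prim's algorithm from E:
Step 1: cheapest edge leaving the tree is B–E (2); add B.
Step 2: cheapest edge leaving the tree is B–H (1); add H.
Step 3: cheapest edge leaving the tree is D–H (7); add D.
Step 4: cheapest edge leaving the tree is A–B (8); add A.
Step 5: cheapest edge leaving the tree is B–C (14); add C.
Step 6: cheapest edge leaving the tree is G–H (14); add G.
Step 7: cheapest edge leaving the tree is E–F (19); add F.
MST edges: B–E, B–H, D–H, A–B, B–C, G–H, E–F; total weight 2+1+7+8+14+14+19 = 65.

65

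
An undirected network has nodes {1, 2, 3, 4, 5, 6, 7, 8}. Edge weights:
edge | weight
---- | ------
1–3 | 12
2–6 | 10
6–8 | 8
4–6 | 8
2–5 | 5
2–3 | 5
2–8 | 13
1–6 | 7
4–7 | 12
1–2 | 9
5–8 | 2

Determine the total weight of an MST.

47

Prim, starting at 8.
Step 1: cheapest edge leaving the tree is 5–8 (2); add 5.
Step 2: cheapest edge leaving the tree is 2–5 (5); add 2.
Step 3: cheapest edge leaving the tree is 2–3 (5); add 3.
Step 4: cheapest edge leaving the tree is 6–8 (8); add 6.
Step 5: cheapest edge leaving the tree is 1–6 (7); add 1.
Step 6: cheapest edge leaving the tree is 4–6 (8); add 4.
Step 7: cheapest edge leaving the tree is 4–7 (12); add 7.
MST edges: 5–8, 2–5, 2–3, 6–8, 1–6, 4–6, 4–7; total weight 2+5+5+8+7+8+12 = 47.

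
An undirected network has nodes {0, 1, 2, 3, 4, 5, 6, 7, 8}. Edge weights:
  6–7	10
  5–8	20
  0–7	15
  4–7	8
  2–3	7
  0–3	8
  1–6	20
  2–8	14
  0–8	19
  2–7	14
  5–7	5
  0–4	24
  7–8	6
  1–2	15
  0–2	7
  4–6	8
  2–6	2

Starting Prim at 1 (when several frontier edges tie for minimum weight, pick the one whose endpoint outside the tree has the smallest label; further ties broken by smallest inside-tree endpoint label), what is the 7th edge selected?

5-7

Prim's algorithm from 1:
Step 1: cheapest edge leaving the tree is 1–2 (15); add 2.
Step 2: cheapest edge leaving the tree is 2–6 (2); add 6.
Step 3: cheapest edge leaving the tree is 0–2 (7); add 0.
Step 4: cheapest edge leaving the tree is 2–3 (7); add 3.
Step 5: cheapest edge leaving the tree is 4–6 (8); add 4.
Step 6: cheapest edge leaving the tree is 4–7 (8); add 7.
Step 7: cheapest edge leaving the tree is 5–7 (5); add 5.
Step 8: cheapest edge leaving the tree is 7–8 (6); add 8.
The 7th edge added is 5–7.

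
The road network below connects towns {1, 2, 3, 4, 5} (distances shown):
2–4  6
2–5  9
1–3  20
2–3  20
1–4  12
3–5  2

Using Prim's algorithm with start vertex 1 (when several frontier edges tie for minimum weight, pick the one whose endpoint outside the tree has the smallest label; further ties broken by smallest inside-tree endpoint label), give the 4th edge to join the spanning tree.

Prim's algorithm from 1:
Step 1: frontier [1–4 12, 1–3 20] → take 1–4 (12); add 4.
Step 2: frontier [1–3 20, 2–4 6] → take 2–4 (6); add 2.
Step 3: frontier [1–3 20, 2–5 9, 2–3 20] → take 2–5 (9); add 5.
Step 4: frontier [1–3 20, 2–3 20, 3–5 2] → take 3–5 (2); add 3.
The 4th edge added is 3–5.

3-5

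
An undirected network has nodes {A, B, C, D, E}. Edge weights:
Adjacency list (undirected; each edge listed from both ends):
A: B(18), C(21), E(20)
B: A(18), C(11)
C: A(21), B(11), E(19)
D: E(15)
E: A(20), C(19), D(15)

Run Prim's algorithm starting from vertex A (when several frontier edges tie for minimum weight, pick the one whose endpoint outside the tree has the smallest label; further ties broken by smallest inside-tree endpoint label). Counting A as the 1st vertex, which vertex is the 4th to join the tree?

E

Prim's algorithm from A:
Step 1: cheapest edge leaving the tree is A-B (18); add B.
Step 2: cheapest edge leaving the tree is B-C (11); add C.
Step 3: cheapest edge leaving the tree is C-E (19); add E.
Step 4: cheapest edge leaving the tree is D-E (15); add D.
Vertex order: A, B, C, E, D. The 4th vertex is E.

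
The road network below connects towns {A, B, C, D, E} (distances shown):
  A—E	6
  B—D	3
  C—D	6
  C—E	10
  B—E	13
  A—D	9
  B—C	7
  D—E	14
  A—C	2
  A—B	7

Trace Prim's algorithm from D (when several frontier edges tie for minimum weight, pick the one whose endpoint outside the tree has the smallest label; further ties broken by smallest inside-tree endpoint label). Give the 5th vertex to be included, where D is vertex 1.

E

Grow the tree from D using Prim:
Step 1: cheapest edge leaving the tree is B—D (3); add B.
Step 2: cheapest edge leaving the tree is C—D (6); add C.
Step 3: cheapest edge leaving the tree is A—C (2); add A.
Step 4: cheapest edge leaving the tree is A—E (6); add E.
Vertex order: D, B, C, A, E. The 5th vertex is E.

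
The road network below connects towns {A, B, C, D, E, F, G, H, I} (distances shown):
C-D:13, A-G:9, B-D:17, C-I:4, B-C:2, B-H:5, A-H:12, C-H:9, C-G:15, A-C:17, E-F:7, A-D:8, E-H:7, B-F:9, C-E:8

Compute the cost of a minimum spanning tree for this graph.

54

Prim, starting at G.
Step 1: cheapest edge leaving the tree is A-G (9); add A.
Step 2: cheapest edge leaving the tree is A-D (8); add D.
Step 3: cheapest edge leaving the tree is A-H (12); add H.
Step 4: cheapest edge leaving the tree is B-H (5); add B.
Step 5: cheapest edge leaving the tree is B-C (2); add C.
Step 6: cheapest edge leaving the tree is C-I (4); add I.
Step 7: cheapest edge leaving the tree is E-H (7); add E.
Step 8: cheapest edge leaving the tree is E-F (7); add F.
MST edges: A-G, A-D, A-H, B-H, B-C, C-I, E-H, E-F; total weight 9+8+12+5+2+4+7+7 = 54.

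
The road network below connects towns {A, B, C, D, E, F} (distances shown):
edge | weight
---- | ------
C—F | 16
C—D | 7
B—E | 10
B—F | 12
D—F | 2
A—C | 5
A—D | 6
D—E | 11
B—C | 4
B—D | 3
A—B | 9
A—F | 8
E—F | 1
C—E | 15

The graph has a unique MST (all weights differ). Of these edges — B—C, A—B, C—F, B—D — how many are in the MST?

2

Sort edges by weight, then run Kruskal:
E—F (1): add. Components now {A} {B} {C} {D} {E,F}
D—F (2): add. Components now {A} {B} {C} {D,E,F}
B—D (3): add. Components now {A} {B,D,E,F} {C}
B—C (4): add. Components now {A} {B,C,D,E,F}
A—C (5): add. Components now {A,B,C,D,E,F}
MST edge set: {E—F, D—F, B—D, B—C, A—C}.
Of the listed edges, {B—C, B—D} are in the MST → 2.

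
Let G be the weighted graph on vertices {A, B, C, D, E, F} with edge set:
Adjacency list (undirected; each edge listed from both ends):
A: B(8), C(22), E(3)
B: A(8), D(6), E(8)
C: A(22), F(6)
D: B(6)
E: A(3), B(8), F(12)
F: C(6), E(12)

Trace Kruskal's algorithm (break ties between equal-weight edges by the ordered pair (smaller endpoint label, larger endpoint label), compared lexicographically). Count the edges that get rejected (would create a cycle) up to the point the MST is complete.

1

Sort edges by weight, then run Kruskal:
A-E (3): add. Components now {A,E} {B} {C} {D} {F}
B-D (6): add. Components now {A,E} {B,D} {C} {F}
C-F (6): add. Components now {A,E} {B,D} {C,F}
A-B (8): add. Components now {A,B,D,E} {C,F}
B-E (8): skip — B and E already connected.
E-F (12): add. Components now {A,B,C,D,E,F}
Edges rejected before the tree was complete: 1.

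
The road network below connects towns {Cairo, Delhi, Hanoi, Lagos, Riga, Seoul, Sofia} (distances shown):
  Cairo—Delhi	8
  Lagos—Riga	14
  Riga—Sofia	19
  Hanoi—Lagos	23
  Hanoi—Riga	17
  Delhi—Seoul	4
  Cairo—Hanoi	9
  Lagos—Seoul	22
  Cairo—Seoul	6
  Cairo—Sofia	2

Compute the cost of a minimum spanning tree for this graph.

52

Prim, starting at Riga.
Step 1: frontier [Lagos—Riga 14, Hanoi—Riga 17, Riga—Sofia 19] → take Lagos—Riga (14); add Lagos.
Step 2: frontier [Lagos—Seoul 22, Hanoi—Lagos 23, Hanoi—Riga 17, Riga—Sofia 19] → take Hanoi—Riga (17); add Hanoi.
Step 3: frontier [Cairo—Hanoi 9, Lagos—Seoul 22, Riga—Sofia 19] → take Cairo—Hanoi (9); add Cairo.
Step 4: frontier [Cairo—Sofia 2, Cairo—Seoul 6, Cairo—Delhi 8, Lagos—Seoul 22, Riga—Sofia 19] → take Cairo—Sofia (2); add Sofia.
Step 5: frontier [Cairo—Seoul 6, Cairo—Delhi 8, Lagos—Seoul 22] → take Cairo—Seoul (6); add Seoul.
Step 6: frontier [Cairo—Delhi 8, Delhi—Seoul 4] → take Delhi—Seoul (4); add Delhi.
MST edges: Lagos—Riga, Hanoi—Riga, Cairo—Hanoi, Cairo—Sofia, Cairo—Seoul, Delhi—Seoul; total weight 14+17+9+2+6+4 = 52.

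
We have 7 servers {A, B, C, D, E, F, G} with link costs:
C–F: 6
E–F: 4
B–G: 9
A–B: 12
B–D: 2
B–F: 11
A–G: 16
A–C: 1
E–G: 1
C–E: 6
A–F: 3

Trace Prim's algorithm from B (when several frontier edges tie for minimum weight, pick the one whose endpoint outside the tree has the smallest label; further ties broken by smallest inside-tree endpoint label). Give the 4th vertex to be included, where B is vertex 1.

Grow the tree from B using Prim:
Step 1: frontier [B–D 2, B–G 9, B–F 11, A–B 12] → take B–D (2); add D.
Step 2: frontier [B–G 9, B–F 11, A–B 12] → take B–G (9); add G.
Step 3: frontier [B–F 11, A–B 12, E–G 1, A–G 16] → take E–G (1); add E.
Step 4: frontier [B–F 11, A–B 12, E–F 4, C–E 6, A–G 16] → take E–F (4); add F.
Step 5: frontier [A–B 12, C–E 6, A–F 3, C–F 6, A–G 16] → take A–F (3); add A.
Step 6: frontier [A–C 1, C–E 6, C–F 6] → take A–C (1); add C.
Vertex order: B, D, G, E, F, A, C. The 4th vertex is E.

E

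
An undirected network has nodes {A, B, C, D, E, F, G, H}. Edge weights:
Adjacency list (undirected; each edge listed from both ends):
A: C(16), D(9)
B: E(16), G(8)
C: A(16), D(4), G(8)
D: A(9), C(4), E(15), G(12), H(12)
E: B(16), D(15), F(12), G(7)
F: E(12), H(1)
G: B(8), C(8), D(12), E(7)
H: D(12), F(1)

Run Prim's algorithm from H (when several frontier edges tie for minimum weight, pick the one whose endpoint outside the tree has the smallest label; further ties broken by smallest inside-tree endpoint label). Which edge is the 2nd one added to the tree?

Prim, starting at H.
Step 1: frontier [F—H 1, D—H 12] → take F—H (1); add F.
Step 2: frontier [E—F 12, D—H 12] → take D—H (12); add D.
Step 3: frontier [C—D 4, A—D 9, D—G 12, D—E 15, E—F 12] → take C—D (4); add C.
Step 4: frontier [C—G 8, A—C 16, A—D 9, D—G 12, D—E 15, E—F 12] → take C—G (8); add G.
Step 5: frontier [A—C 16, A—D 9, D—E 15, E—F 12, E—G 7, B—G 8] → take E—G (7); add E.
Step 6: frontier [A—C 16, A—D 9, B—E 16, B—G 8] → take B—G (8); add B.
Step 7: frontier [A—C 16, A—D 9] → take A—D (9); add A.
The 2nd edge added is D—H.

D-H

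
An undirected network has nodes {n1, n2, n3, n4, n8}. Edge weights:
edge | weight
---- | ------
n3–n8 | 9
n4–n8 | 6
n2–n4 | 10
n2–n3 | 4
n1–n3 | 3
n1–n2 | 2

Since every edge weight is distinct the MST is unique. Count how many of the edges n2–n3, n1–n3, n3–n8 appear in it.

Kruskal's algorithm — process edges by increasing weight (ties by edge label):
n1–n2 (2): add. Components now {n1,n2} {n4} {n8} {n3}
n1–n3 (3): add. Components now {n1,n2,n3} {n4} {n8}
n2–n3 (4): skip — n2 and n3 already connected.
n4–n8 (6): add. Components now {n1,n2,n3} {n4,n8}
n3–n8 (9): add. Components now {n1,n2,n3,n4,n8}
MST edge set: {n1–n2, n1–n3, n4–n8, n3–n8}.
Of the listed edges, {n1–n3, n3–n8} are in the MST → 2.

2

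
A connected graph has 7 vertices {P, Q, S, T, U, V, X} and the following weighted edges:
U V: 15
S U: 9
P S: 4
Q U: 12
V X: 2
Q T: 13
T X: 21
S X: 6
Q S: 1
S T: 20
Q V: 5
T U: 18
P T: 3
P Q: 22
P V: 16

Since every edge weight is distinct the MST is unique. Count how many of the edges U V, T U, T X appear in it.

0

Kruskal: consider edges lightest-first.
Q S (1): add. Components now {X} {V} {T} {Q,S} {P} {U}
V X (2): add. Components now {V,X} {T} {Q,S} {P} {U}
P T (3): add. Components now {V,X} {P,T} {Q,S} {U}
P S (4): add. Components now {V,X} {P,Q,S,T} {U}
Q V (5): add. Components now {P,Q,S,T,V,X} {U}
S X (6): skip — X and S already connected.
S U (9): add. Components now {P,Q,S,T,U,V,X}
MST edge set: {Q S, V X, P T, P S, Q V, S U}.
Of the listed edges, {} are in the MST → 0.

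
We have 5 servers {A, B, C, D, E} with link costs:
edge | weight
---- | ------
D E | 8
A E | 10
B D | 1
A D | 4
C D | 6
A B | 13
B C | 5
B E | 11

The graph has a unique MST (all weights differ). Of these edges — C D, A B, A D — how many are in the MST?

1

Sort edges by weight, then run Kruskal:
B D (1): add — endpoints in different components.
A D (4): add — endpoints in different components.
B C (5): add — endpoints in different components.
C D (6): skip — C and D already connected.
D E (8): add — endpoints in different components.
MST edge set: {B D, A D, B C, D E}.
Of the listed edges, {A D} are in the MST → 1.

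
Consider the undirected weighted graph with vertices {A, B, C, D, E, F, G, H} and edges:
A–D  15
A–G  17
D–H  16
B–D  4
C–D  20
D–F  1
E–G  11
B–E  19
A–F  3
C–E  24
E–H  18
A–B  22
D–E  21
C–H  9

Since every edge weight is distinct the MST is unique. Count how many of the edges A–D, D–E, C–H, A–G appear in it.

2

Kruskal's algorithm — process edges by increasing weight (ties by edge label):
D–F (1): add — endpoints in different components.
A–F (3): add — endpoints in different components.
B–D (4): add — endpoints in different components.
C–H (9): add — endpoints in different components.
E–G (11): add — endpoints in different components.
A–D (15): skip — A and D already connected.
D–H (16): add — endpoints in different components.
A–G (17): add — endpoints in different components.
MST edge set: {D–F, A–F, B–D, C–H, E–G, D–H, A–G}.
Of the listed edges, {C–H, A–G} are in the MST → 2.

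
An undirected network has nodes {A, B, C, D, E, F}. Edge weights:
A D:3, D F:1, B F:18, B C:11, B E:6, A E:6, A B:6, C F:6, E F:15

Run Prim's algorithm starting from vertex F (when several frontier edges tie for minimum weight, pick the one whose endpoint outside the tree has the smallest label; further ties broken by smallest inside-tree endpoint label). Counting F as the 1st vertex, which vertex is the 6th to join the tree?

Prim's algorithm from F:
Step 1: frontier [D F 1, C F 6, E F 15, B F 18] → take D F (1); add D.
Step 2: frontier [A D 3, C F 6, E F 15, B F 18] → take A D (3); add A.
Step 3: frontier [A B 6, A E 6, C F 6, E F 15, B F 18] → take A B (6); add B.
Step 4: frontier [A E 6, B E 6, B C 11, C F 6, E F 15] → take C F (6); add C.
Step 5: frontier [A E 6, B E 6, E F 15] → take A E (6); add E.
Vertex order: F, D, A, B, C, E. The 6th vertex is E.

E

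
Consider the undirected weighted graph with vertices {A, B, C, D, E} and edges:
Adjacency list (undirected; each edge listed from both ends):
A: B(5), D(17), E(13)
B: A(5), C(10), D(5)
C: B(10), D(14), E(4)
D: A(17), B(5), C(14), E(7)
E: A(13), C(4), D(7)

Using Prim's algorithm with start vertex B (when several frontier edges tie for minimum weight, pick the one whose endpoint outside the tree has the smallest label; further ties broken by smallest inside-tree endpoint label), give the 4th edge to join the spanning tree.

Prim, starting at B.
Step 1: frontier [A–B 5, B–D 5, B–C 10] → take A–B (5); add A.
Step 2: frontier [A–E 13, A–D 17, B–D 5, B–C 10] → take B–D (5); add D.
Step 3: frontier [A–E 13, B–C 10, D–E 7, C–D 14] → take D–E (7); add E.
Step 4: frontier [B–C 10, C–D 14, C–E 4] → take C–E (4); add C.
The 4th edge added is C–E.

C-E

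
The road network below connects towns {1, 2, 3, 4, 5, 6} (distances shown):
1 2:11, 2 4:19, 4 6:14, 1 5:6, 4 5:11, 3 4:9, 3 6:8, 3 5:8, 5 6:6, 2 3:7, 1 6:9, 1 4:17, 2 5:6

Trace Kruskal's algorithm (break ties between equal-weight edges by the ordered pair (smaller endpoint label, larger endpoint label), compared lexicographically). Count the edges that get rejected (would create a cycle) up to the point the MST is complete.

Kruskal's algorithm — process edges by increasing weight (ties by edge label):
1 5 (6): add. Components now {1,5} {2} {3} {4} {6}
2 5 (6): add. Components now {1,2,5} {3} {4} {6}
5 6 (6): add. Components now {1,2,5,6} {3} {4}
2 3 (7): add. Components now {1,2,3,5,6} {4}
3 5 (8): skip — 3 and 5 already connected.
3 6 (8): skip — 3 and 6 already connected.
1 6 (9): skip — 1 and 6 already connected.
3 4 (9): add. Components now {1,2,3,4,5,6}
Edges rejected before the tree was complete: 3.

3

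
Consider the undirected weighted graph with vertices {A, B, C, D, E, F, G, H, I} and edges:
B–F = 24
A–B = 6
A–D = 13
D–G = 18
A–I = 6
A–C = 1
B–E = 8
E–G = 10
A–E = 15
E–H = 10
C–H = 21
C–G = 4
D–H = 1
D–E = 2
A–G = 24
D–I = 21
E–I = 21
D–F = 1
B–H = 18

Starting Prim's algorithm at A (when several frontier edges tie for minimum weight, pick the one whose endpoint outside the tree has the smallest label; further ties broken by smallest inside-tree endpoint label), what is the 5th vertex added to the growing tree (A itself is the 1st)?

I

Prim's algorithm from A:
Step 1: cheapest edge leaving the tree is A–C (1); add C.
Step 2: cheapest edge leaving the tree is C–G (4); add G.
Step 3: cheapest edge leaving the tree is A–B (6); add B.
Step 4: cheapest edge leaving the tree is A–I (6); add I.
Step 5: cheapest edge leaving the tree is B–E (8); add E.
Step 6: cheapest edge leaving the tree is D–E (2); add D.
Step 7: cheapest edge leaving the tree is D–F (1); add F.
Step 8: cheapest edge leaving the tree is D–H (1); add H.
Vertex order: A, C, G, B, I, E, D, F, H. The 5th vertex is I.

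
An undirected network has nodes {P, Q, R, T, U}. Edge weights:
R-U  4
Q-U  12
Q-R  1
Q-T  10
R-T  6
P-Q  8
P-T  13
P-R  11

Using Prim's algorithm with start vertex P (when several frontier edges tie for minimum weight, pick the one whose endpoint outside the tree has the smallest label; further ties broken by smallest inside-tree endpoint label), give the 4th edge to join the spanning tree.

Grow the tree from P using Prim:
Step 1: cheapest edge leaving the tree is P-Q (8); add Q.
Step 2: cheapest edge leaving the tree is Q-R (1); add R.
Step 3: cheapest edge leaving the tree is R-U (4); add U.
Step 4: cheapest edge leaving the tree is R-T (6); add T.
The 4th edge added is R-T.

R-T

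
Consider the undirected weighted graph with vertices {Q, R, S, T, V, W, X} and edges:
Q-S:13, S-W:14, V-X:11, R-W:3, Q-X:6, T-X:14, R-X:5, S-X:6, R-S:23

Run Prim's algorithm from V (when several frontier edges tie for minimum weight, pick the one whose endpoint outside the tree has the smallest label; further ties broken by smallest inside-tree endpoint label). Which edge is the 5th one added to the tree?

S-X

Grow the tree from V using Prim:
Step 1: cheapest edge leaving the tree is V-X (11); add X.
Step 2: cheapest edge leaving the tree is R-X (5); add R.
Step 3: cheapest edge leaving the tree is R-W (3); add W.
Step 4: cheapest edge leaving the tree is Q-X (6); add Q.
Step 5: cheapest edge leaving the tree is S-X (6); add S.
Step 6: cheapest edge leaving the tree is T-X (14); add T.
The 5th edge added is S-X.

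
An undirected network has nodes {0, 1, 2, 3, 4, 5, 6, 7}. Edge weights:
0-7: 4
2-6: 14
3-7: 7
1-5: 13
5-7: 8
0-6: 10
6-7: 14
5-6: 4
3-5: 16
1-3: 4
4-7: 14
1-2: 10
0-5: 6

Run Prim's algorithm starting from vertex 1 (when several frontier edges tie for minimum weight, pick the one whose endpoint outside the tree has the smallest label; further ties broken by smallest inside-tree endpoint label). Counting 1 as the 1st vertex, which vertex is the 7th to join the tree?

2

Prim, starting at 1.
Step 1: frontier [1-3 4, 1-2 10, 1-5 13] → take 1-3 (4); add 3.
Step 2: frontier [1-2 10, 1-5 13, 3-7 7, 3-5 16] → take 3-7 (7); add 7.
Step 3: frontier [1-2 10, 1-5 13, 3-5 16, 0-7 4, 5-7 8, 4-7 14, 6-7 14] → take 0-7 (4); add 0.
Step 4: frontier [0-5 6, 0-6 10, 1-2 10, 1-5 13, 3-5 16, 5-7 8, 4-7 14, 6-7 14] → take 0-5 (6); add 5.
Step 5: frontier [0-6 10, 1-2 10, 5-6 4, 4-7 14, 6-7 14] → take 5-6 (4); add 6.
Step 6: frontier [1-2 10, 2-6 14, 4-7 14] → take 1-2 (10); add 2.
Step 7: frontier [4-7 14] → take 4-7 (14); add 4.
Vertex order: 1, 3, 7, 0, 5, 6, 2, 4. The 7th vertex is 2.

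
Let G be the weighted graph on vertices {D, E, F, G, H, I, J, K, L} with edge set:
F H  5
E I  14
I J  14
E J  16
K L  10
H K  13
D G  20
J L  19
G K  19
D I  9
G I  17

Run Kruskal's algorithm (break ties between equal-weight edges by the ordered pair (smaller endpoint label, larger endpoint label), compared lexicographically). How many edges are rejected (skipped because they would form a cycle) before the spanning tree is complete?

1

Kruskal's algorithm — process edges by increasing weight (ties by edge label):
F H (5): add — endpoints in different components.
D I (9): add — endpoints in different components.
K L (10): add — endpoints in different components.
H K (13): add — endpoints in different components.
E I (14): add — endpoints in different components.
I J (14): add — endpoints in different components.
E J (16): skip — E and J already connected.
G I (17): add — endpoints in different components.
G K (19): add — endpoints in different components.
Edges rejected before the tree was complete: 1.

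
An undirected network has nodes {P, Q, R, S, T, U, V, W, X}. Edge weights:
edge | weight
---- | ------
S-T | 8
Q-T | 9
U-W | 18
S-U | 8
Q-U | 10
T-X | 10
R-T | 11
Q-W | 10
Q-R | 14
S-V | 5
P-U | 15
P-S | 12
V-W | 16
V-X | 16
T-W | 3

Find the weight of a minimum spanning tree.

Sort edges by weight, then run Kruskal:
T-W (3): add — endpoints in different components.
S-V (5): add — endpoints in different components.
S-T (8): add — endpoints in different components.
S-U (8): add — endpoints in different components.
Q-T (9): add — endpoints in different components.
Q-U (10): skip — Q and U already connected.
Q-W (10): skip — Q and W already connected.
T-X (10): add — endpoints in different components.
R-T (11): add — endpoints in different components.
P-S (12): add — endpoints in different components.
MST edges: T-W, S-V, S-T, S-U, Q-T, T-X, R-T, P-S; total weight 3+5+8+8+9+10+11+12 = 66.

66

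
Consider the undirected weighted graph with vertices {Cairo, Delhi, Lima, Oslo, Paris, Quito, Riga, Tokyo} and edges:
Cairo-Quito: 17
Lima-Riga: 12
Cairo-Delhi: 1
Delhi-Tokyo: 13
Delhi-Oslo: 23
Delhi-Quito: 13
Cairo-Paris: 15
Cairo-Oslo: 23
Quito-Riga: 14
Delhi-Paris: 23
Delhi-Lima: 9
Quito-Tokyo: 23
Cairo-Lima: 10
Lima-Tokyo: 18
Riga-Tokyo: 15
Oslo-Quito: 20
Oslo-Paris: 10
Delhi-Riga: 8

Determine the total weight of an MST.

69

Grow the tree from Lima using Prim:
Step 1: cheapest edge leaving the tree is Delhi-Lima (9); add Delhi.
Step 2: cheapest edge leaving the tree is Cairo-Delhi (1); add Cairo.
Step 3: cheapest edge leaving the tree is Delhi-Riga (8); add Riga.
Step 4: cheapest edge leaving the tree is Delhi-Quito (13); add Quito.
Step 5: cheapest edge leaving the tree is Delhi-Tokyo (13); add Tokyo.
Step 6: cheapest edge leaving the tree is Cairo-Paris (15); add Paris.
Step 7: cheapest edge leaving the tree is Oslo-Paris (10); add Oslo.
MST edges: Delhi-Lima, Cairo-Delhi, Delhi-Riga, Delhi-Quito, Delhi-Tokyo, Cairo-Paris, Oslo-Paris; total weight 9+1+8+13+13+15+10 = 69.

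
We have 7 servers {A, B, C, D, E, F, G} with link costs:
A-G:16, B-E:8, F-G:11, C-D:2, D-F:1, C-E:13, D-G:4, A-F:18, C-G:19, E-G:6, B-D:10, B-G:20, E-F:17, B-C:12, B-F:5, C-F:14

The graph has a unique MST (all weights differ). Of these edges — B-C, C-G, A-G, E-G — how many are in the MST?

2

Kruskal's algorithm — process edges by increasing weight (ties by edge label):
D-F (1): add — endpoints in different components.
C-D (2): add — endpoints in different components.
D-G (4): add — endpoints in different components.
B-F (5): add — endpoints in different components.
E-G (6): add — endpoints in different components.
B-E (8): skip — B and E already connected.
B-D (10): skip — B and D already connected.
F-G (11): skip — F and G already connected.
B-C (12): skip — B and C already connected.
C-E (13): skip — C and E already connected.
C-F (14): skip — C and F already connected.
A-G (16): add — endpoints in different components.
MST edge set: {D-F, C-D, D-G, B-F, E-G, A-G}.
Of the listed edges, {A-G, E-G} are in the MST → 2.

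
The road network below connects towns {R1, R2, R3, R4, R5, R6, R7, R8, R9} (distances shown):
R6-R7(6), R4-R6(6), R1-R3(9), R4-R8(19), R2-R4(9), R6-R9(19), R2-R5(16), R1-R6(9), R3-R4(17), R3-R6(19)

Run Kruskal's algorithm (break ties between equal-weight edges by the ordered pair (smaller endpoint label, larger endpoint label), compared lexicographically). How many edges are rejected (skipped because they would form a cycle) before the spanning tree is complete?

2

Kruskal's algorithm — process edges by increasing weight (ties by edge label):
R4-R6 (6): add — endpoints in different components.
R6-R7 (6): add — endpoints in different components.
R1-R3 (9): add — endpoints in different components.
R1-R6 (9): add — endpoints in different components.
R2-R4 (9): add — endpoints in different components.
R2-R5 (16): add — endpoints in different components.
R3-R4 (17): skip — R4 and R3 already connected.
R3-R6 (19): skip — R6 and R3 already connected.
R4-R8 (19): add — endpoints in different components.
R6-R9 (19): add — endpoints in different components.
Edges rejected before the tree was complete: 2.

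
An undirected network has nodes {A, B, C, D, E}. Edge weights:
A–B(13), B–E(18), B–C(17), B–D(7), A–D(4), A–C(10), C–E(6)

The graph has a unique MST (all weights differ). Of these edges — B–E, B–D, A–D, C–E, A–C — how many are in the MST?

4

Sort edges by weight, then run Kruskal:
A–D (4): add — endpoints in different components.
C–E (6): add — endpoints in different components.
B–D (7): add — endpoints in different components.
A–C (10): add — endpoints in different components.
MST edge set: {A–D, C–E, B–D, A–C}.
Of the listed edges, {B–D, A–D, C–E, A–C} are in the MST → 4.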